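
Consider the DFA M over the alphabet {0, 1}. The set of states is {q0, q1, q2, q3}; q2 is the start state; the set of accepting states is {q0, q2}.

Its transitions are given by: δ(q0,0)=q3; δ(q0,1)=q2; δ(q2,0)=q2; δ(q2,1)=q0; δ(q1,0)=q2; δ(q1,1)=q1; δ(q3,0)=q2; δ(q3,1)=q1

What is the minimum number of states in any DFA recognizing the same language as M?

Start with accepting vs non-accepting: {q0,q2} | {q1,q3}.
Refine {q0,q2} on symbol 0: members go to different blocks, giving {q0} and {q2}.
No further refinement is possible. Final partition (3 blocks): {q0} | {q1,q3} | {q2}.

3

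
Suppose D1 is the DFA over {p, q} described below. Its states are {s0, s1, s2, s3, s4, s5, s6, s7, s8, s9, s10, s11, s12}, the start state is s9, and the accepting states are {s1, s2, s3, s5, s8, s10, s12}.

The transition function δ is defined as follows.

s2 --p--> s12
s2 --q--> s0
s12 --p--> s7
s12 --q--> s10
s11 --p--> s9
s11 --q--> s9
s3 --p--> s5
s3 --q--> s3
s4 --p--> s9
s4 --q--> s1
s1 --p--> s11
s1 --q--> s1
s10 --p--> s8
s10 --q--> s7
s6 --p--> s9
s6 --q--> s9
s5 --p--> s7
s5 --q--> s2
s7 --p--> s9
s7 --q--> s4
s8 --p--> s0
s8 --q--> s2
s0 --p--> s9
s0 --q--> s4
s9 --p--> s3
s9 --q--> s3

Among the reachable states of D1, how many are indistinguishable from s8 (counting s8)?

3

States {s6} cannot be reached from the start state, so discard them.
Start with accepting vs non-accepting: {s1,s2,s3,s5,s8,s10,s12} | {s0,s4,s7,s9,s11}.
On input p, block {s1,s2,s3,s5,s8,s10,s12} splits into {s1,s5,s8,s12} and {s2,s3,s10}.
Split {s1,s5,s8,s12} by δ(·,q) → {s5,s8,s12} and {s1}.
Refine {s0,s4,s7,s9,s11} on symbol p: members go to different blocks, giving {s0,s4,s7,s11} and {s9}.
Refine {s0,s4,s7,s11} on symbol q: members go to different blocks, giving {s0,s7} and {s4} and {s11}.
Refine {s2,s3,s10} on symbol q: members go to different blocks, giving {s2,s10} and {s3}.
The partition is now stable with 8 blocks: {s5,s8,s12} | {s0,s7} | {s2,s10} | {s1} | {s9} | {s4} | {s11} | {s3}.
State s8 belongs to the block {s5,s8,s12}, which has 3 states.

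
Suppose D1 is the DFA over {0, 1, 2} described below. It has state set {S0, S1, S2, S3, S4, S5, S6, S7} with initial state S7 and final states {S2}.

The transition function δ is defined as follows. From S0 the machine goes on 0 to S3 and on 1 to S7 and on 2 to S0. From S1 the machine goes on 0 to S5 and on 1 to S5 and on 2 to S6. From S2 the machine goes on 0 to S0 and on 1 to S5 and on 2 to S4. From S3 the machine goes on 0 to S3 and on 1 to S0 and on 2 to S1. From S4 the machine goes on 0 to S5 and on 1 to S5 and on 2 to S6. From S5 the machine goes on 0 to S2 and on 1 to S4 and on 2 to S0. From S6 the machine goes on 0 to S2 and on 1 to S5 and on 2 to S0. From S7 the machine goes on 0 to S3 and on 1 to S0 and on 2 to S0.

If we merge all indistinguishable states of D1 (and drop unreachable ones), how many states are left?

6

Every state is reachable, so we keep all 8.
Initial partition by acceptance: {S2} | {S0,S1,S3,S4,S5,S6,S7}.
Refine {S0,S1,S3,S4,S5,S6,S7} on symbol 0: members go to different blocks, giving {S0,S1,S3,S4,S7} and {S5,S6}.
On input 0, block {S0,S1,S3,S4,S7} splits into {S0,S3,S7} and {S1,S4}.
Refine {S0,S3,S7} on symbol 2: members go to different blocks, giving {S0,S7} and {S3}.
On input 1, block {S5,S6} splits into {S5} and {S6}.
Stable partition: {S2} | {S0,S7} | {S5} | {S1,S4} | {S3} | {S6} — 6 equivalence classes.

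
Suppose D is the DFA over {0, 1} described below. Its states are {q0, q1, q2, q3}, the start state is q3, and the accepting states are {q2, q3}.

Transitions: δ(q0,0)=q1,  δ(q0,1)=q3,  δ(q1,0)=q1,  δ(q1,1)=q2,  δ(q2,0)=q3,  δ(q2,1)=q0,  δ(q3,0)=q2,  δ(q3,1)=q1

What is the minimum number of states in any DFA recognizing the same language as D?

All states are reachable from the start state.
Initial partition by acceptance: {q2,q3} | {q0,q1}.
The partition is now stable with 2 blocks: {q2,q3} | {q0,q1}.

2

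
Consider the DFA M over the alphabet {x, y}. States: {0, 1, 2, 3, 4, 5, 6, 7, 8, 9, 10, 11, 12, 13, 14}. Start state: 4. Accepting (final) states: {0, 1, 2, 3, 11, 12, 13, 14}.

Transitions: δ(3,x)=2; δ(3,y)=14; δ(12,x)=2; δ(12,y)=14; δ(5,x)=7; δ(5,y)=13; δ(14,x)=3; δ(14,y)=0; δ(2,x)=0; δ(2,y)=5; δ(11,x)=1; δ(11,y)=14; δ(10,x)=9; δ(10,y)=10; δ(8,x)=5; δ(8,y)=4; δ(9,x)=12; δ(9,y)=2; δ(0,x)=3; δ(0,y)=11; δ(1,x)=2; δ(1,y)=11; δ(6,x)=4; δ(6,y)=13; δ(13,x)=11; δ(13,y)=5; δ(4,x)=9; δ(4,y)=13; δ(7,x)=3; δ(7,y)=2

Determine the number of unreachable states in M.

3

BFS from 4 reaches {0, 1, 2, 3, 4, 5, 7, 9, 11, 12, 13, 14}; the 3 state(s) 6, 8, 10 are never visited.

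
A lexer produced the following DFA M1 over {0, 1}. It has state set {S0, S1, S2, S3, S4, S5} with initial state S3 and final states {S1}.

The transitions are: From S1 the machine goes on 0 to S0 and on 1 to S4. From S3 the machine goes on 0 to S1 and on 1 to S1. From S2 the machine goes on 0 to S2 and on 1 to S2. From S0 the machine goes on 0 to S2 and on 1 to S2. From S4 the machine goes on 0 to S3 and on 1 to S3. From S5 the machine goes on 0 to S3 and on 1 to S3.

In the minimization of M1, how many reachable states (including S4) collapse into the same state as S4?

Reachable states from the start: {S0,S1,S2,S3,S4}. Unreachable: {S5} — drop them.
Initial partition by acceptance: {S1} | {S0,S2,S3,S4}.
Split {S0,S2,S3,S4} by δ(·,0) → {S0,S2,S4} and {S3}.
On input 0, block {S0,S2,S4} splits into {S0,S2} and {S4}.
No further refinement is possible. Final partition (4 blocks): {S1} | {S0,S2} | {S3} | {S4}.
The equivalence class containing S4 is {S4}, of size 1.

1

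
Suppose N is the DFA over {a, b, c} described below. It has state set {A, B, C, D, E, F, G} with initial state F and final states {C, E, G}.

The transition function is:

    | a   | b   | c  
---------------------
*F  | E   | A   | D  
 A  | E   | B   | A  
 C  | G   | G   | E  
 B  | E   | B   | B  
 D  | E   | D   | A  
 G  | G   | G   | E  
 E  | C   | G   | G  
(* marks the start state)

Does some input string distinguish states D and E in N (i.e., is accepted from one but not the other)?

Yes

Every state is reachable, so we keep all 7.
Initial partition by acceptance: {C,E,G} | {A,B,D,F}.
Stable partition: {C,E,G} | {A,B,D,F} — 2 equivalence classes.
D and E end up in different blocks, so they are distinguishable. For instance, the string 'ε' is accepted from only E.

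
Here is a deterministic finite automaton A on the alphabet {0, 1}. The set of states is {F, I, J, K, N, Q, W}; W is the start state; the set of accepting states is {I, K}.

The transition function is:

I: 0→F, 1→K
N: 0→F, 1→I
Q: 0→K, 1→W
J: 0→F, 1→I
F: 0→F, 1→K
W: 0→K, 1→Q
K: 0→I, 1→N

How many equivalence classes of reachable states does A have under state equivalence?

5

First remove the unreachable states {J}; 6 states remain.
Start with accepting vs non-accepting: {I,K} | {F,N,Q,W}.
Refine {I,K} on symbol 0: members go to different blocks, giving {K} and {I}.
Refine {F,N,Q,W} on symbol 0: members go to different blocks, giving {F,N} and {Q,W}.
Split {F,N} by δ(·,1) → {F} and {N}.
No further refinement is possible. Final partition (5 blocks): {K} | {F} | {I} | {Q,W} | {N}.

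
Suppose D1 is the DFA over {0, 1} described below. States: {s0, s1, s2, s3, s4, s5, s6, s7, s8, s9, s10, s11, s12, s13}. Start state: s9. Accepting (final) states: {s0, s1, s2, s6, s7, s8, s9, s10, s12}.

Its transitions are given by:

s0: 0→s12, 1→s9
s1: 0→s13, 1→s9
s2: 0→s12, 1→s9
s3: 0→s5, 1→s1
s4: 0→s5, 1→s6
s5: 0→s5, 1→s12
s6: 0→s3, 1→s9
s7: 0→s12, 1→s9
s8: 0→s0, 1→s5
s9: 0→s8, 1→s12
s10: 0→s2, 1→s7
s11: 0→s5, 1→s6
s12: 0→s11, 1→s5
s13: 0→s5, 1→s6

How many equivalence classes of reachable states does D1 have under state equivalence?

7

First remove the unreachable states {s2,s4,s7,s10}; 10 states remain.
Start with accepting vs non-accepting: {s0,s1,s6,s8,s9,s12} | {s3,s5,s11,s13}.
Split {s0,s1,s6,s8,s9,s12} by δ(·,0) → {s0,s8,s9} and {s1,s6,s12}.
Split {s0,s8,s9} by δ(·,0) → {s8,s9} and {s0}.
Split {s8,s9} by δ(·,0) → {s8} and {s9}.
Split {s1,s6,s12} by δ(·,1) → {s1,s6} and {s12}.
Refine {s3,s5,s11,s13} on symbol 1: members go to different blocks, giving {s3,s11,s13} and {s5}.
Stable partition: {s8} | {s3,s11,s13} | {s1,s6} | {s0} | {s9} | {s12} | {s5} — 7 equivalence classes.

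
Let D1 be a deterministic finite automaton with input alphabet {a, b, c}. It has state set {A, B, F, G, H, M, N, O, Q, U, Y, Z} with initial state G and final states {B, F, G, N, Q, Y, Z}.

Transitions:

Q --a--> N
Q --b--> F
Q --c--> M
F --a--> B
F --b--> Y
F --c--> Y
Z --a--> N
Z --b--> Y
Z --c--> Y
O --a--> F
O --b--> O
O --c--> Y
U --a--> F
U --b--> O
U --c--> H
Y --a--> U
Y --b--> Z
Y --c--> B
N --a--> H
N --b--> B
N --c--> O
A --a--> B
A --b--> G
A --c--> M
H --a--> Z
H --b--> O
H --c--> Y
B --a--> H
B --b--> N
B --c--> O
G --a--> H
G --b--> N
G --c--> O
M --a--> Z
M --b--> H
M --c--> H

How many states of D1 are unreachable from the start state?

3

No path from G leads to A, M, Q; the other 9 states are all reachable.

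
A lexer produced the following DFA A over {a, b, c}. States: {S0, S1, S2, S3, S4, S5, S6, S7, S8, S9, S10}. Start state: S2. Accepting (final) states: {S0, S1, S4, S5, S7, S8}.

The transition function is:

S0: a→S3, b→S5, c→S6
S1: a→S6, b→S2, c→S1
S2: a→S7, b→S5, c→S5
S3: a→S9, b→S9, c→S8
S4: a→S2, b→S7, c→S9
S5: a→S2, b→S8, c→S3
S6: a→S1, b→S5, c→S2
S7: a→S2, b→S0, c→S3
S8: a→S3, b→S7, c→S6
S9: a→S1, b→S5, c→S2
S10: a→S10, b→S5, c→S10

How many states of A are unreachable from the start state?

BFS from S2 reaches {S0, S1, S2, S3, S5, S6, S7, S8, S9}; the 2 state(s) S4, S10 are never visited.

2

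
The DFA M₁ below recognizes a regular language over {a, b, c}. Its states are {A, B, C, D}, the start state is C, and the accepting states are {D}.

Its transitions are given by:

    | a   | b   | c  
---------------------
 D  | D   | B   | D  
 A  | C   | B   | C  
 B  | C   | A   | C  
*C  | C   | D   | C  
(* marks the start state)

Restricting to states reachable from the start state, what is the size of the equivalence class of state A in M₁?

2

Every state is reachable, so we keep all 4.
Initial partition by acceptance: {D} | {A,B,C}.
On input b, block {A,B,C} splits into {A,B} and {C}.
No further refinement is possible. Final partition (3 blocks): {D} | {A,B} | {C}.
The equivalence class containing A is {A,B}, of size 2.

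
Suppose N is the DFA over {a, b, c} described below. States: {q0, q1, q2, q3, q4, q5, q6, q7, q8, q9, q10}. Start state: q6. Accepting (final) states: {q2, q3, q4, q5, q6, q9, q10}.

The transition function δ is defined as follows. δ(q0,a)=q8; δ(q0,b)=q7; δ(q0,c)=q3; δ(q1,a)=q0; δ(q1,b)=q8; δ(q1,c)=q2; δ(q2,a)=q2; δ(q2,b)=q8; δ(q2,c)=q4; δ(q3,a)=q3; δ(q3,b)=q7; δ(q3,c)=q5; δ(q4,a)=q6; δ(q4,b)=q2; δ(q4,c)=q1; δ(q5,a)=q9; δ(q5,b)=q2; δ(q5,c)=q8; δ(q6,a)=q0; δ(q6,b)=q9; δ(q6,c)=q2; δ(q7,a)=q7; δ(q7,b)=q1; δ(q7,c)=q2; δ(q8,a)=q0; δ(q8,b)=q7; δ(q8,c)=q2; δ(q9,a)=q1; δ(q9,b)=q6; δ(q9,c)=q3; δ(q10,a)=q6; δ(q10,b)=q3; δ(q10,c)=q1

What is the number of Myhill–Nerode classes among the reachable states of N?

Reachable states from the start: {q0,q1,q2,q3,q4,q5,q6,q7,q8,q9}. Unreachable: {q10} — drop them.
P0 = {q2,q3,q4,q5,q6,q9} | {q0,q1,q7,q8}.
On input a, block {q2,q3,q4,q5,q6,q9} splits into {q2,q3,q4,q5} and {q6,q9}.
On input a, block {q2,q3,q4,q5} splits into {q2,q3} and {q4,q5}.
The partition is now stable with 4 blocks: {q2,q3} | {q0,q1,q7,q8} | {q6,q9} | {q4,q5}.

4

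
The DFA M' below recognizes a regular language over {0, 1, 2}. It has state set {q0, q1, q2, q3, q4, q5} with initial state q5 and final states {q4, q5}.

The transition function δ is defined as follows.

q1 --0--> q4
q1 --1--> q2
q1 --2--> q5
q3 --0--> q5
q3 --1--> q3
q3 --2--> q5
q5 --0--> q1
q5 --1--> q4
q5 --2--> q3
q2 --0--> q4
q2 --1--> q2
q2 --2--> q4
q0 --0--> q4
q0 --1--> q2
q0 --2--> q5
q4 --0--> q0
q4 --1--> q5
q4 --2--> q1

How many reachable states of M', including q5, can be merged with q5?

2

P0 = {q4,q5} | {q0,q1,q2,q3}.
No further refinement is possible. Final partition (2 blocks): {q4,q5} | {q0,q1,q2,q3}.
State q5 belongs to the block {q4,q5}, which has 2 states.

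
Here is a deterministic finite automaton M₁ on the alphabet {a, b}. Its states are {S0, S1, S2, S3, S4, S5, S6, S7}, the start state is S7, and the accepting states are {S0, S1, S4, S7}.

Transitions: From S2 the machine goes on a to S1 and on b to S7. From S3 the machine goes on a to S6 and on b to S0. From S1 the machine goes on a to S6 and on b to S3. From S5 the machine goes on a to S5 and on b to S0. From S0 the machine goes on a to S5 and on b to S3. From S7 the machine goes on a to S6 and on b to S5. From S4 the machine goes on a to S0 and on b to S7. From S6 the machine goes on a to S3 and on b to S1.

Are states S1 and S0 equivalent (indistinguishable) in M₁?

Yes

Reachable states from the start: {S0,S1,S3,S5,S6,S7}. Unreachable: {S2,S4} — drop them.
P0 = {S0,S1,S7} | {S3,S5,S6}.
No further refinement is possible. Final partition (2 blocks): {S0,S1,S7} | {S3,S5,S6}.
S1 and S0 lie in the same block of the stable partition, so they are equivalent — no string distinguishes them.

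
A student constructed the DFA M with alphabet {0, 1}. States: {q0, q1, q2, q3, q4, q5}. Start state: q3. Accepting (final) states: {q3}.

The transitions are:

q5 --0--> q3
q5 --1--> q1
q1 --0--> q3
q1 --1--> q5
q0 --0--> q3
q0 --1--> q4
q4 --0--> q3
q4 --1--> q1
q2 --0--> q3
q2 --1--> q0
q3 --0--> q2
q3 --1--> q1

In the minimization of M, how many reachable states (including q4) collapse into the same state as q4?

5

P0 = {q3} | {q0,q1,q2,q4,q5}.
No further refinement is possible. Final partition (2 blocks): {q3} | {q0,q1,q2,q4,q5}.
State q4 belongs to the block {q0,q1,q2,q4,q5}, which has 5 states.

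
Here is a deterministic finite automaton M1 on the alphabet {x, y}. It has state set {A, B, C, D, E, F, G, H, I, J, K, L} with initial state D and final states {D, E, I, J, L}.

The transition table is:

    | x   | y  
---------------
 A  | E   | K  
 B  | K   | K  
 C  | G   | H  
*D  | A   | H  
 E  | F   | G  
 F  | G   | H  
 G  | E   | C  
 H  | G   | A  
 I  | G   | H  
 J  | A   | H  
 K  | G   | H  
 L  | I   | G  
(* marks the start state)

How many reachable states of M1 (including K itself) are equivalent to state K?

3

First remove the unreachable states {B,I,J,L}; 8 states remain.
P0 = {D,E} | {A,C,F,G,H,K}.
Split {A,C,F,G,H,K} by δ(·,x) → {C,F,H,K} and {A,G}.
On input x, block {D,E} splits into {D} and {E}.
Refine {C,F,H,K} on symbol y: members go to different blocks, giving {C,F,K} and {H}.
Stable partition: {D} | {C,F,K} | {A,G} | {E} | {H} — 5 equivalence classes.
State K belongs to the block {C,F,K}, which has 3 states.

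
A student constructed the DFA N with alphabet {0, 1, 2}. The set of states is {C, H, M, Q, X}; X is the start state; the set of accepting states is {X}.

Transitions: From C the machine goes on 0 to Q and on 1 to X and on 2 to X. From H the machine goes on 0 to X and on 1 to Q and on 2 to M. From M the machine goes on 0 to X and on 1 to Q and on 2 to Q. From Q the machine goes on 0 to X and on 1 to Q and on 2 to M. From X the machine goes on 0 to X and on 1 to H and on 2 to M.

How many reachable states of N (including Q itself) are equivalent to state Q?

First remove the unreachable states {C}; 4 states remain.
Initial partition by acceptance: {X} | {H,M,Q}.
The partition is now stable with 2 blocks: {X} | {H,M,Q}.
The equivalence class containing Q is {H,M,Q}, of size 3.

3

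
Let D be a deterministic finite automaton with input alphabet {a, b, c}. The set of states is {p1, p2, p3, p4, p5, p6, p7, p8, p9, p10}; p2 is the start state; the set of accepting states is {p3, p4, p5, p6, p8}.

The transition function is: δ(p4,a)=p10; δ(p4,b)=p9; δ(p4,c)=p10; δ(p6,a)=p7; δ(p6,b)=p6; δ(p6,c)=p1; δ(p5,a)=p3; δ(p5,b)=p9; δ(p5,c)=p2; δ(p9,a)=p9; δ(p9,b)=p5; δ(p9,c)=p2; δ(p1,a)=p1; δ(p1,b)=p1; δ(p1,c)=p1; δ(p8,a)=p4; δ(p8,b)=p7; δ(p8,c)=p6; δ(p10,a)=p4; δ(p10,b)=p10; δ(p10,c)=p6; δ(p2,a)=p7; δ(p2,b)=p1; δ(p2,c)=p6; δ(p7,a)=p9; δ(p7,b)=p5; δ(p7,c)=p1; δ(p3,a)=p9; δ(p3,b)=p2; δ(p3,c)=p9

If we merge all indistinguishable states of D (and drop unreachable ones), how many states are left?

7

States {p4,p8,p10} cannot be reached from the start state, so discard them.
Start with accepting vs non-accepting: {p3,p5,p6} | {p1,p2,p7,p9}.
On input a, block {p3,p5,p6} splits into {p3,p6} and {p5}.
Split {p3,p6} by δ(·,b) → {p3} and {p6}.
Split {p1,p2,p7,p9} by δ(·,b) → {p1,p2} and {p7,p9}.
Refine {p1,p2} on symbol a: members go to different blocks, giving {p1} and {p2}.
On input c, block {p7,p9} splits into {p7} and {p9}.
Stable partition: {p3} | {p1} | {p5} | {p6} | {p7} | {p2} | {p9} — 7 equivalence classes.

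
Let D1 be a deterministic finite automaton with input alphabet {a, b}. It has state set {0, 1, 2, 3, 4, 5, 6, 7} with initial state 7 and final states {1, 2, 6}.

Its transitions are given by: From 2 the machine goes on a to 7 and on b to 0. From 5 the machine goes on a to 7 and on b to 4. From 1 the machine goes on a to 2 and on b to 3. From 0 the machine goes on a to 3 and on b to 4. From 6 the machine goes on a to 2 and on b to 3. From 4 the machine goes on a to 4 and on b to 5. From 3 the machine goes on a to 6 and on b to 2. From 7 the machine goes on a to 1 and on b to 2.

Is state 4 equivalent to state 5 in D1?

No

Initial partition by acceptance: {1,2,6} | {0,3,4,5,7}.
Refine {1,2,6} on symbol a: members go to different blocks, giving {1,6} and {2}.
On input a, block {0,3,4,5,7} splits into {0,4,5} and {3,7}.
Refine {0,4,5} on symbol a: members go to different blocks, giving {0,5} and {4}.
The partition is now stable with 5 blocks: {1,6} | {0,5} | {2} | {3,7} | {4}.
4 and 5 end up in different blocks, so they are distinguishable. For instance, the string 'aa' is accepted from only 5.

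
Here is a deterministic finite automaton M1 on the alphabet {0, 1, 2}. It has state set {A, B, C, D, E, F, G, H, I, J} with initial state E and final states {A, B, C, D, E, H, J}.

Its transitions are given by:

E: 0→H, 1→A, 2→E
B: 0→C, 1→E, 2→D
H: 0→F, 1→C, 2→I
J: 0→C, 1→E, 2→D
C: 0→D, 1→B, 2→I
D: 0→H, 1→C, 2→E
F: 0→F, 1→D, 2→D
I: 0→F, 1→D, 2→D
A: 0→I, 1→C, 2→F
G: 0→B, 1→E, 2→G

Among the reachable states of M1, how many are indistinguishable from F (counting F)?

2

First remove the unreachable states {G,J}; 8 states remain.
P0 = {A,B,C,D,E,H} | {F,I}.
Refine {A,B,C,D,E,H} on symbol 0: members go to different blocks, giving {B,C,D,E} and {A,H}.
Split {B,C,D,E} by δ(·,0) → {B,C} and {D,E}.
On input 0, block {B,C} splits into {B} and {C}.
On input 1, block {D,E} splits into {D} and {E}.
No further refinement is possible. Final partition (6 blocks): {B} | {F,I} | {A,H} | {D} | {C} | {E}.
State F belongs to the block {F,I}, which has 2 states.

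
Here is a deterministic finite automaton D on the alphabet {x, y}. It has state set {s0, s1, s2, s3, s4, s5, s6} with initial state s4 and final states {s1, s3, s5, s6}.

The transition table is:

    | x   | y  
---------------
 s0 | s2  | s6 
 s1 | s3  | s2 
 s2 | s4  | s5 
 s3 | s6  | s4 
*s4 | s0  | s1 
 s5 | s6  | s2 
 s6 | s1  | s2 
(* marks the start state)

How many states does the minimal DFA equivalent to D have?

2

All states are reachable from the start state.
P0 = {s1,s3,s5,s6} | {s0,s2,s4}.
The partition is now stable with 2 blocks: {s1,s3,s5,s6} | {s0,s2,s4}.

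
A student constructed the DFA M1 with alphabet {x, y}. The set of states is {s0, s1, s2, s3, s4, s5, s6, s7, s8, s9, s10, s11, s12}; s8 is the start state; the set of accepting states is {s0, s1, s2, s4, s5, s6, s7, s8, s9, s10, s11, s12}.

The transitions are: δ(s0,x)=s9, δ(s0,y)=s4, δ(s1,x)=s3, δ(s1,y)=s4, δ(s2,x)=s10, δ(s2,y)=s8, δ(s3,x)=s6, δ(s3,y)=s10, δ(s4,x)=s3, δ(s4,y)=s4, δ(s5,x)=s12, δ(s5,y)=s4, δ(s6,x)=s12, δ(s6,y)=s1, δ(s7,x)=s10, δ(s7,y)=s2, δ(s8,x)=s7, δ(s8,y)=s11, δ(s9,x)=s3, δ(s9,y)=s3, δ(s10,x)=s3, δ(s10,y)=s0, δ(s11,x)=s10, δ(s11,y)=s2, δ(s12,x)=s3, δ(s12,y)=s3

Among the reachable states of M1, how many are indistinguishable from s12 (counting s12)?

2

States {s5} cannot be reached from the start state, so discard them.
Initial partition by acceptance: {s0,s1,s2,s4,s6,s7,s8,s9,s10,s11,s12} | {s3}.
Refine {s0,s1,s2,s4,s6,s7,s8,s9,s10,s11,s12} on symbol x: members go to different blocks, giving {s0,s2,s6,s7,s8,s11} and {s1,s4,s9,s10,s12}.
On input x, block {s0,s2,s6,s7,s8,s11} splits into {s0,s2,s6,s7,s11} and {s8}.
Refine {s0,s2,s6,s7,s11} on symbol y: members go to different blocks, giving {s0,s6} and {s7,s11} and {s2}.
On input y, block {s1,s4,s9,s10,s12} splits into {s1,s4} and {s9,s12} and {s10}.
No further refinement is possible. Final partition (8 blocks): {s0,s6} | {s3} | {s1,s4} | {s8} | {s7,s11} | {s2} | {s9,s12} | {s10}.
The equivalence class containing s12 is {s9,s12}, of size 2.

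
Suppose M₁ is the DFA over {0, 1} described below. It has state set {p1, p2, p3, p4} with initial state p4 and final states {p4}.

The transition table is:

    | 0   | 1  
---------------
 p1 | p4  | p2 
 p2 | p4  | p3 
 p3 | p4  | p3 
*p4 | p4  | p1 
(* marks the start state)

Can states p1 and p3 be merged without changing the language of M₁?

Yes

Initial partition by acceptance: {p4} | {p1,p2,p3}.
The partition is now stable with 2 blocks: {p4} | {p1,p2,p3}.
p1 and p3 lie in the same block of the stable partition, so they are equivalent — no string distinguishes them.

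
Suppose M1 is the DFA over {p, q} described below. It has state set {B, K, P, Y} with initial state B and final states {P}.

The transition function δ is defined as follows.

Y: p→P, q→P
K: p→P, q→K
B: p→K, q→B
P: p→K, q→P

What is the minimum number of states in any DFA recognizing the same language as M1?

First remove the unreachable states {Y}; 3 states remain.
P0 = {P} | {B,K}.
Refine {B,K} on symbol p: members go to different blocks, giving {K} and {B}.
No further refinement is possible. Final partition (3 blocks): {P} | {K} | {B}.

3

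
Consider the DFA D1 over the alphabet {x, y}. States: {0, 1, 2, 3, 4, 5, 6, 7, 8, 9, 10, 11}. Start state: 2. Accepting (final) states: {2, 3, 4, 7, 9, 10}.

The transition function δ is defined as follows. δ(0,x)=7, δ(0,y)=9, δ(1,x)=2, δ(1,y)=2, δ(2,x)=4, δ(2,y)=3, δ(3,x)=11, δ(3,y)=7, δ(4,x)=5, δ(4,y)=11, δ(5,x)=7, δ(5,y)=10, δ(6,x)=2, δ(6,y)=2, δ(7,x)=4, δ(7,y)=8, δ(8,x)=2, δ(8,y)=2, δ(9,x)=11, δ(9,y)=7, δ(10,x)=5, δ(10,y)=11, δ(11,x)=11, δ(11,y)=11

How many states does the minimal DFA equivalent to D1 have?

First remove the unreachable states {0,1,6,9}; 8 states remain.
P0 = {2,3,4,7,10} | {5,8,11}.
On input x, block {2,3,4,7,10} splits into {3,4,10} and {2,7}.
On input y, block {3,4,10} splits into {4,10} and {3}.
Split {5,8,11} by δ(·,x) → {5,8} and {11}.
Refine {5,8} on symbol y: members go to different blocks, giving {5} and {8}.
Refine {2,7} on symbol y: members go to different blocks, giving {2} and {7}.
The partition is now stable with 7 blocks: {4,10} | {5} | {2} | {3} | {11} | {8} | {7}.

7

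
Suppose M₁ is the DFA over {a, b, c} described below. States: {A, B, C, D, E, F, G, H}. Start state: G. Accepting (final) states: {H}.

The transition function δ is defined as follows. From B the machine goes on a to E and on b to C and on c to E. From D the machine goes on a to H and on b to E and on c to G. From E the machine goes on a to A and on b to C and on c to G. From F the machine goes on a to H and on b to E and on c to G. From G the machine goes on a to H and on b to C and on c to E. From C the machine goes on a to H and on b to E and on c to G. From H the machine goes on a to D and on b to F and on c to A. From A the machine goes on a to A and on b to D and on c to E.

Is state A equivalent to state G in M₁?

States {B} cannot be reached from the start state, so discard them.
P0 = {H} | {A,C,D,E,F,G}.
Refine {A,C,D,E,F,G} on symbol a: members go to different blocks, giving {C,D,F,G} and {A,E}.
Refine {C,D,F,G} on symbol b: members go to different blocks, giving {C,D,F} and {G}.
On input c, block {A,E} splits into {A} and {E}.
The partition is now stable with 5 blocks: {H} | {C,D,F} | {A} | {G} | {E}.
A and G end up in different blocks, so they are distinguishable. For instance, the string 'a' is accepted from only G.

No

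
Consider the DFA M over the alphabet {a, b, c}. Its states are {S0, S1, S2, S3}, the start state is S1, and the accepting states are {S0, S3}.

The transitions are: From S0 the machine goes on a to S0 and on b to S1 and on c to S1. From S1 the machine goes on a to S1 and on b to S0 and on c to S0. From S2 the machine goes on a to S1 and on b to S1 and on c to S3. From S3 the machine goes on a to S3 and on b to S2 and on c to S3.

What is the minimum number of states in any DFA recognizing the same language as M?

Reachable states from the start: {S0,S1}. Unreachable: {S2,S3} — drop them.
P0 = {S0} | {S1}.
Stable partition: {S0} | {S1} — 2 equivalence classes.

2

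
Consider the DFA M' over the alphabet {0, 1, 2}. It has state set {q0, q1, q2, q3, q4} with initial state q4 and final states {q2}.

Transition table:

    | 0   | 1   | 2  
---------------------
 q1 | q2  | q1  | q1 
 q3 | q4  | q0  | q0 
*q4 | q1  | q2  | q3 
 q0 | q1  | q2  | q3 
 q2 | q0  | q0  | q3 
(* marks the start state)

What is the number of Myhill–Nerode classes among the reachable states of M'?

Start with accepting vs non-accepting: {q2} | {q0,q1,q3,q4}.
Refine {q0,q1,q3,q4} on symbol 0: members go to different blocks, giving {q0,q3,q4} and {q1}.
Split {q0,q3,q4} by δ(·,0) → {q0,q4} and {q3}.
Stable partition: {q2} | {q0,q4} | {q1} | {q3} — 4 equivalence classes.

4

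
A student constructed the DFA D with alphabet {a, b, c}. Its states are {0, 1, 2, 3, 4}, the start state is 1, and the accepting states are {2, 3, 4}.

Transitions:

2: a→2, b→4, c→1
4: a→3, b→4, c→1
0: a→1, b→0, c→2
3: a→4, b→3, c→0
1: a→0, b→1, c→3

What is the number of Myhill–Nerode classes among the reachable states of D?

All states are reachable from the start state.
Start with accepting vs non-accepting: {2,3,4} | {0,1}.
Stable partition: {2,3,4} | {0,1} — 2 equivalence classes.

2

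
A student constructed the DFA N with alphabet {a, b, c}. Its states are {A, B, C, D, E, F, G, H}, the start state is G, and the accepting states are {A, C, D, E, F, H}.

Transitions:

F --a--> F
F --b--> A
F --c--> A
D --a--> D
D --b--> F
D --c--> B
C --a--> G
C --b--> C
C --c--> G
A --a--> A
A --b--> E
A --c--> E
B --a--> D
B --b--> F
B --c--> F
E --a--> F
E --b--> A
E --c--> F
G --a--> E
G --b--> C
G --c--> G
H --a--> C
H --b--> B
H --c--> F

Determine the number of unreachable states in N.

BFS from G reaches {A, C, E, F, G}; the 3 state(s) B, D, H are never visited.

3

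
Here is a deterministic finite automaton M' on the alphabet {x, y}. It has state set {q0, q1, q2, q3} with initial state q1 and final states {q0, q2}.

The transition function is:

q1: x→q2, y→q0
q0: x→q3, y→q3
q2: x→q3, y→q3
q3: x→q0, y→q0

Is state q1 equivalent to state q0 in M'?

P0 = {q0,q2} | {q1,q3}.
Stable partition: {q0,q2} | {q1,q3} — 2 equivalence classes.
q1 and q0 end up in different blocks, so they are distinguishable. For instance, the string 'ε' is accepted from only q0.

No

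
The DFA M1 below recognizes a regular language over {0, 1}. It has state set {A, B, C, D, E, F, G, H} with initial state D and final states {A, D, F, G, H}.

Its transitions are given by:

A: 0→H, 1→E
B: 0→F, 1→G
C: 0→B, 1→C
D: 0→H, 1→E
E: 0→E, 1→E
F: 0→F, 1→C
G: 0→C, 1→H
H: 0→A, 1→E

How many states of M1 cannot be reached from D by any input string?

4

No path from D leads to B, C, F, G; the other 4 states are all reachable.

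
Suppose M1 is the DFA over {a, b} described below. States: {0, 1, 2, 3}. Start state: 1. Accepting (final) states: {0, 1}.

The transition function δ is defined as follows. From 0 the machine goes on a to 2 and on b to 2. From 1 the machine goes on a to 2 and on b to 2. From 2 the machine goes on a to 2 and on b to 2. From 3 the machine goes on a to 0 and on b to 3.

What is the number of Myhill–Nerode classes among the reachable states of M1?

First remove the unreachable states {0,3}; 2 states remain.
Initial partition by acceptance: {1} | {2}.
No further refinement is possible. Final partition (2 blocks): {1} | {2}.

2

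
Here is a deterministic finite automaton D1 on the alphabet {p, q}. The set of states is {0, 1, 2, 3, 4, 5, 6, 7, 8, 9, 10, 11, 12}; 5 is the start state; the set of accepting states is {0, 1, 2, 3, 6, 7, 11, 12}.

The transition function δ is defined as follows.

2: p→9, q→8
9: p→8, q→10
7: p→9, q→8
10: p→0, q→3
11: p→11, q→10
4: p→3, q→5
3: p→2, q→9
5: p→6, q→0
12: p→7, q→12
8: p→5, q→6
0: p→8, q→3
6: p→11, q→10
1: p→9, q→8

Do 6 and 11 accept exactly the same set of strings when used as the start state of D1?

Yes

First remove the unreachable states {1,4,7,12}; 9 states remain.
Initial partition by acceptance: {0,2,3,6,11} | {5,8,9,10}.
On input p, block {0,2,3,6,11} splits into {3,6,11} and {0,2}.
Refine {3,6,11} on symbol p: members go to different blocks, giving {6,11} and {3}.
On input p, block {5,8,9,10} splits into {8,9} and {5} and {10}.
Split {8,9} by δ(·,p) → {8} and {9}.
On input p, block {0,2} splits into {0} and {2}.
Stable partition: {6,11} | {8} | {0} | {3} | {5} | {10} | {9} | {2} — 8 equivalence classes.
6 and 11 lie in the same block of the stable partition, so they are equivalent — no string distinguishes them.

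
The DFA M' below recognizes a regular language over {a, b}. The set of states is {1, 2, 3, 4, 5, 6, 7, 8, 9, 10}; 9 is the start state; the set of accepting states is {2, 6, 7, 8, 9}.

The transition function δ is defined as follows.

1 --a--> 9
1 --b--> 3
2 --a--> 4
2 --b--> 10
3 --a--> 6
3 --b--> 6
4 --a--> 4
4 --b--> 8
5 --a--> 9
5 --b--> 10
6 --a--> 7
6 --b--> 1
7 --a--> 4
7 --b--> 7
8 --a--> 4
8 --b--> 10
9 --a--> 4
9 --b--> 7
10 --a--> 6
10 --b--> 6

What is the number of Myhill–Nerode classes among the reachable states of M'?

Reachable states from the start: {1,3,4,6,7,8,9,10}. Unreachable: {2,5} — drop them.
Start with accepting vs non-accepting: {6,7,8,9} | {1,3,4,10}.
Split {6,7,8,9} by δ(·,a) → {7,8,9} and {6}.
On input b, block {7,8,9} splits into {7,9} and {8}.
On input a, block {1,3,4,10} splits into {3,10} and {1} and {4}.
No further refinement is possible. Final partition (6 blocks): {7,9} | {3,10} | {6} | {8} | {1} | {4}.

6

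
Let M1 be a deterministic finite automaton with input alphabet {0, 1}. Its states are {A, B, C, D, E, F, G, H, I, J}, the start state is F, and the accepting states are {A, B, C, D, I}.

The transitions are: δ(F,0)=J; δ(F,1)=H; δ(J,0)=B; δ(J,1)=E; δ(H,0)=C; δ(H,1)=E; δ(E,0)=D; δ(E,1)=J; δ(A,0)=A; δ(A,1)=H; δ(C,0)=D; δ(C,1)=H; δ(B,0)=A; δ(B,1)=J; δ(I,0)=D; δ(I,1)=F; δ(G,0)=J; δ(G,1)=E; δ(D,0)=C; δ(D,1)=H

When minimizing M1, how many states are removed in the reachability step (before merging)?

2

BFS from F reaches {A, B, C, D, E, F, H, J}; the 2 state(s) G, I are never visited.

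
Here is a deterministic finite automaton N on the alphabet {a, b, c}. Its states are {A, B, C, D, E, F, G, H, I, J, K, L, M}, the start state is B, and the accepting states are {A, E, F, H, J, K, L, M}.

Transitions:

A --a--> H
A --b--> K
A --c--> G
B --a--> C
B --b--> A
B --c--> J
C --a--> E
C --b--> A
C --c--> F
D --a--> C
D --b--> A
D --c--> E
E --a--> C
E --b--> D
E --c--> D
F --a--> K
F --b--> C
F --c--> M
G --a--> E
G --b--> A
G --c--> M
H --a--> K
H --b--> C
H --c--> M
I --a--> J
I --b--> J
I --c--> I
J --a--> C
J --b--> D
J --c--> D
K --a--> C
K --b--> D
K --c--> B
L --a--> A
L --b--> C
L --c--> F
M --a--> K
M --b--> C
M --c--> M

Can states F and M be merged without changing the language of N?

Yes

Reachable states from the start: {A,B,C,D,E,F,G,H,J,K,M}. Unreachable: {I,L} — drop them.
Start with accepting vs non-accepting: {A,E,F,H,J,K,M} | {B,C,D,G}.
Refine {A,E,F,H,J,K,M} on symbol a: members go to different blocks, giving {A,F,H,M} and {E,J,K}.
Refine {A,F,H,M} on symbol a: members go to different blocks, giving {F,H,M} and {A}.
Refine {B,C,D,G} on symbol a: members go to different blocks, giving {B,D} and {C,G}.
No further refinement is possible. Final partition (5 blocks): {F,H,M} | {B,D} | {E,J,K} | {A} | {C,G}.
F and M lie in the same block of the stable partition, so they are equivalent — no string distinguishes them.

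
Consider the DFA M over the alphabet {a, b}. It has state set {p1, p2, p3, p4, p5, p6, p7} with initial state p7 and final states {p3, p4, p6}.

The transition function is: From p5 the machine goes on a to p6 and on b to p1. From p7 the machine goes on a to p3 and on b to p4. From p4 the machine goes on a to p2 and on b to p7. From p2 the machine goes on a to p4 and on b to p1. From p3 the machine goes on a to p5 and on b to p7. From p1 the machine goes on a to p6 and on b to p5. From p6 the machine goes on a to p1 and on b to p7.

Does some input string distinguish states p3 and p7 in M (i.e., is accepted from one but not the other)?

Every state is reachable, so we keep all 7.
Start with accepting vs non-accepting: {p3,p4,p6} | {p1,p2,p5,p7}.
On input b, block {p1,p2,p5,p7} splits into {p1,p2,p5} and {p7}.
Stable partition: {p3,p4,p6} | {p1,p2,p5} | {p7} — 3 equivalence classes.
p3 and p7 end up in different blocks, so they are distinguishable. For instance, the string 'ε' is accepted from only p3.

Yes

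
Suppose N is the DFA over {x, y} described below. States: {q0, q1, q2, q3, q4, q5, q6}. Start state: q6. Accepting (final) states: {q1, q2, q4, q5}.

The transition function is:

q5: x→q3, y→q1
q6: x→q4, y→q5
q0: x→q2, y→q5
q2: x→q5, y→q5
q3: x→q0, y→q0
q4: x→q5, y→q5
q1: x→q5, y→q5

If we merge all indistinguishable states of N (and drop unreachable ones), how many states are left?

4

Initial partition by acceptance: {q1,q2,q4,q5} | {q0,q3,q6}.
Refine {q1,q2,q4,q5} on symbol x: members go to different blocks, giving {q1,q2,q4} and {q5}.
On input x, block {q0,q3,q6} splits into {q0,q6} and {q3}.
The partition is now stable with 4 blocks: {q1,q2,q4} | {q0,q6} | {q5} | {q3}.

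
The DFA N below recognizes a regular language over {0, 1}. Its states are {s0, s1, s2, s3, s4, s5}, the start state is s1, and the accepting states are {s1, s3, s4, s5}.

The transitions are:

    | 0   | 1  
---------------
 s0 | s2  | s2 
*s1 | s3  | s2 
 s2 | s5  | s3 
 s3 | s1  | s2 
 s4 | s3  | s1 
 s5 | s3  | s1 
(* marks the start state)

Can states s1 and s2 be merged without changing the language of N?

Reachable states from the start: {s1,s2,s3,s5}. Unreachable: {s0,s4} — drop them.
Initial partition by acceptance: {s1,s3,s5} | {s2}.
Split {s1,s3,s5} by δ(·,1) → {s1,s3} and {s5}.
The partition is now stable with 3 blocks: {s1,s3} | {s2} | {s5}.
s1 and s2 end up in different blocks, so they are distinguishable. For instance, the string 'ε' is accepted from only s1.

No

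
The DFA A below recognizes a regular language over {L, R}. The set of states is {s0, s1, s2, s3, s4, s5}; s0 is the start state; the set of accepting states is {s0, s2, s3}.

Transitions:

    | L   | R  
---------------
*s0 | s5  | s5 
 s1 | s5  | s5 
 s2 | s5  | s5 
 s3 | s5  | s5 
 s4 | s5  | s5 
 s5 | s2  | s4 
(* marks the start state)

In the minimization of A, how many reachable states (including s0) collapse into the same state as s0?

First remove the unreachable states {s1,s3}; 4 states remain.
Start with accepting vs non-accepting: {s0,s2} | {s4,s5}.
Refine {s4,s5} on symbol L: members go to different blocks, giving {s4} and {s5}.
The partition is now stable with 3 blocks: {s0,s2} | {s4} | {s5}.
The equivalence class containing s0 is {s0,s2}, of size 2.

2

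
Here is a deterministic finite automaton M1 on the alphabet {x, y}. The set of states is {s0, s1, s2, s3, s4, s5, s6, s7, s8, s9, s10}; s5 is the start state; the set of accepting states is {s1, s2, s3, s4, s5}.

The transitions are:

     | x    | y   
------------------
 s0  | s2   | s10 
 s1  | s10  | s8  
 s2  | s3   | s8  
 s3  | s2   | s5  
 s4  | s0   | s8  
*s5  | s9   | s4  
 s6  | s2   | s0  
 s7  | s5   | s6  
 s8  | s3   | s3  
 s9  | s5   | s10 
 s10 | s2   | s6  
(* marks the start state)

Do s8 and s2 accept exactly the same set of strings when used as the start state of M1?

Reachable states from the start: {s0,s2,s3,s4,s5,s6,s8,s9,s10}. Unreachable: {s1,s7} — drop them.
Start with accepting vs non-accepting: {s2,s3,s4,s5} | {s0,s6,s8,s9,s10}.
Refine {s2,s3,s4,s5} on symbol x: members go to different blocks, giving {s2,s3} and {s4,s5}.
On input y, block {s2,s3} splits into {s2} and {s3}.
Refine {s0,s6,s8,s9,s10} on symbol x: members go to different blocks, giving {s0,s6,s10} and {s8} and {s9}.
Split {s4,s5} by δ(·,x) → {s4} and {s5}.
The partition is now stable with 7 blocks: {s2} | {s0,s6,s10} | {s4} | {s3} | {s8} | {s9} | {s5}.
s8 and s2 end up in different blocks, so they are distinguishable. For instance, the string 'ε' is accepted from only s2.

No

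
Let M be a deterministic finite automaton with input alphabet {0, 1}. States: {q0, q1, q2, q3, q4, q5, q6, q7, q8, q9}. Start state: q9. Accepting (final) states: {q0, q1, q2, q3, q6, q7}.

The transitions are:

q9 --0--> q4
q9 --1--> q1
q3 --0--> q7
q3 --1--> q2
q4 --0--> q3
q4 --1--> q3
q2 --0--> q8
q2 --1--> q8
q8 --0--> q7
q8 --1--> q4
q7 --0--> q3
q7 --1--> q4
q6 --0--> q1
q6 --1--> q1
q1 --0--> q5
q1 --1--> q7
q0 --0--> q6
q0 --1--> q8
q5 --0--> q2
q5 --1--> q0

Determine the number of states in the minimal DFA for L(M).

Every state is reachable, so we keep all 10.
P0 = {q0,q1,q2,q3,q6,q7} | {q4,q5,q8,q9}.
On input 0, block {q0,q1,q2,q3,q6,q7} splits into {q0,q3,q6,q7} and {q1,q2}.
On input 0, block {q0,q3,q6,q7} splits into {q0,q3,q7} and {q6}.
On input 0, block {q0,q3,q7} splits into {q3,q7} and {q0}.
On input 1, block {q3,q7} splits into {q3} and {q7}.
Refine {q4,q5,q8,q9} on symbol 0: members go to different blocks, giving {q4} and {q5} and {q8} and {q9}.
Refine {q1,q2} on symbol 0: members go to different blocks, giving {q1} and {q2}.
Stable partition: {q3} | {q4} | {q1} | {q6} | {q0} | {q7} | {q5} | {q8} | {q9} | {q2} — 10 equivalence classes.

10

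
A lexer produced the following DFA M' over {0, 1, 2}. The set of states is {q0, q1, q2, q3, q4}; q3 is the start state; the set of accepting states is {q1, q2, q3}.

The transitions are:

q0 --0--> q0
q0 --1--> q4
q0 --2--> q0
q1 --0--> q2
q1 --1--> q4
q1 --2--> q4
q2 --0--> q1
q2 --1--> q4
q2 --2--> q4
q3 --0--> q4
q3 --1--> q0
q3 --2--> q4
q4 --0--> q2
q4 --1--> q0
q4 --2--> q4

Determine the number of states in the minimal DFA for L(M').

All states are reachable from the start state.
Initial partition by acceptance: {q1,q2,q3} | {q0,q4}.
Refine {q1,q2,q3} on symbol 0: members go to different blocks, giving {q1,q2} and {q3}.
On input 0, block {q0,q4} splits into {q0} and {q4}.
No further refinement is possible. Final partition (4 blocks): {q1,q2} | {q0} | {q3} | {q4}.

4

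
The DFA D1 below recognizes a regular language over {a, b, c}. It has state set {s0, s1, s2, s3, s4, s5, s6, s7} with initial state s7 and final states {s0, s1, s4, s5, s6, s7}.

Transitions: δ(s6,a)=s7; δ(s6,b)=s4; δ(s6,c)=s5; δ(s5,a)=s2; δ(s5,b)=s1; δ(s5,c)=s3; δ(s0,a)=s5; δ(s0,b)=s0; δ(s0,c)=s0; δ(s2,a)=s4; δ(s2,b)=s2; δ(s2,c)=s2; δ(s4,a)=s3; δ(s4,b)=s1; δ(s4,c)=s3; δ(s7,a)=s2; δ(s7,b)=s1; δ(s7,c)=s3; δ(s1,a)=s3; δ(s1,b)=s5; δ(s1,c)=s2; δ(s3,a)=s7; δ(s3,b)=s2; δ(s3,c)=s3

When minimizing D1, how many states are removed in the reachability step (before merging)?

No path from s7 leads to s0, s6; the other 6 states are all reachable.

2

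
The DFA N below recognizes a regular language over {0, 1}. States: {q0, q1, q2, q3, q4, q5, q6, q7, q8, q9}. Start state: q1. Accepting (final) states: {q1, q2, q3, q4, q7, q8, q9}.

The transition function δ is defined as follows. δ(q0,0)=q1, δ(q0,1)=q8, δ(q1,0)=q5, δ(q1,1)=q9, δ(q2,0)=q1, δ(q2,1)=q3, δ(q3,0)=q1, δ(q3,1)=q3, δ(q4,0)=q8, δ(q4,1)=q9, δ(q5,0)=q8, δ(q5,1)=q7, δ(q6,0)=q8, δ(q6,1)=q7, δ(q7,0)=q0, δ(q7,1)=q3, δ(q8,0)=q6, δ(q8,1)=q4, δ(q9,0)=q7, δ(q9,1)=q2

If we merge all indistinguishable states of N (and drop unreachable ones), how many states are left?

Every state is reachable, so we keep all 10.
Initial partition by acceptance: {q1,q2,q3,q4,q7,q8,q9} | {q0,q5,q6}.
Split {q1,q2,q3,q4,q7,q8,q9} by δ(·,0) → {q2,q3,q4,q9} and {q1,q7,q8}.
No further refinement is possible. Final partition (3 blocks): {q2,q3,q4,q9} | {q0,q5,q6} | {q1,q7,q8}.

3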